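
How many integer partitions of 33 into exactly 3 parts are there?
p(33, 3 parts) = 91

Partitions of n into exactly k parts are in bijection with partitions of n − k into at most k parts (subtract 1 from each part). So p(33, exactly 3) = p(30, parts ≤ 3). Computing via the recurrence p(m, j) = p(m, j−1) + p(m−j, j) gives 91.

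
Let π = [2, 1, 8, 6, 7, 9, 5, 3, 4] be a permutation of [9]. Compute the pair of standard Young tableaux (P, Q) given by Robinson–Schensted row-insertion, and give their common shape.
P = [1, 3, 4, 9] / [2, 5, 7] / [6] / [8];  Q = [1, 3, 5, 6] / [2, 4, 9] / [7] / [8];  common shape = (4, 3, 1, 1)

Row-insert the values π_1, π_2, … into P one at a time, bumping the leftmost entry strictly greater than the inserted value down to the next row. The recording tableau Q records, in position (i, j), the step at which that cell was added to P.
  Insert 2 (step 1): P = [2];  Q = [1]
  Insert 1 (step 2): P = [1] / [2];  Q = [1] / [2]
  Insert 8 (step 3): P = [1, 8] / [2];  Q = [1, 3] / [2]
  Insert 6 (step 4): P = [1, 6] / [2, 8];  Q = [1, 3] / [2, 4]
  Insert 7 (step 5): P = [1, 6, 7] / [2, 8];  Q = [1, 3, 5] / [2, 4]
  Insert 9 (step 6): P = [1, 6, 7, 9] / [2, 8];  Q = [1, 3, 5, 6] / [2, 4]
  Insert 5 (step 7): P = [1, 5, 7, 9] / [2, 6] / [8];  Q = [1, 3, 5, 6] / [2, 4] / [7]
  Insert 3 (step 8): P = [1, 3, 7, 9] / [2, 5] / [6] / [8];  Q = [1, 3, 5, 6] / [2, 4] / [7] / [8]
  Insert 4 (step 9): P = [1, 3, 4, 9] / [2, 5, 7] / [6] / [8];  Q = [1, 3, 5, 6] / [2, 4, 9] / [7] / [8]
Final shape: (4, 3, 1, 1).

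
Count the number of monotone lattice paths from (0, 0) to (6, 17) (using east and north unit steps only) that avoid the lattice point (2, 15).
Number of paths = 98907

Total paths from (0, 0) to (6, 17): C(23, 6) = 100947. Paths through (2, 15): (paths (0, 0) → (2, 15)) × (paths (2, 15) → (6, 17)) = C(17, 2) · C(6, 4) = 136 · 15 = 2040. Avoidance count = 100947 − 2040 = 98907.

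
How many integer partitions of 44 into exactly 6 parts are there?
p(44, 6 parts) = 3009

Partitions of n into exactly k parts are in bijection with partitions of n − k into at most k parts (subtract 1 from each part). So p(44, exactly 6) = p(38, parts ≤ 6). Computing via the recurrence p(m, j) = p(m, j−1) + p(m−j, j) gives 3009.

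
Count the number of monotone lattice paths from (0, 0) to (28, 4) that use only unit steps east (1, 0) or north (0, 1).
Number of paths = 35960

A monotone lattice path from (0, 0) to (28, 4) consists of 28 east steps and 4 north steps in some order, so it is determined by which 28 of the 32 steps are east. The count is C(32, 28) = 35960.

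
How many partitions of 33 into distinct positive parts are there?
q(33) = 448

A partition into distinct parts is a strictly decreasing sequence summing to n. The recurrence d(n, m) = d(n, m−1) + d(n−m, m−1) (use part m at most once) with q(n) = d(n, n) gives q(33) = 448. (Euler's theorem: # distinct-part partitions = # odd-part partitions.)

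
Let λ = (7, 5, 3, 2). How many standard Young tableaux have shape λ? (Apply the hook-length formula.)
# SYT of shape (7, 5, 3, 2) = 1750320

Hook-length formula: f^λ = n! / Π hook(c), product over all cells c of the Young diagram. For λ = (7, 5, 3, 2), n = 17 boxes. Hook lengths by row (left-to-right, top-to-bottom): [10, 9, 7, 5, 4, 2, 1]; [7, 6, 4, 2, 1]; [4, 3, 1]; [2, 1]. Product of hooks = 203212800. So f^λ = 17! / 203212800 = 355687428096000 / 203212800 = 1750320.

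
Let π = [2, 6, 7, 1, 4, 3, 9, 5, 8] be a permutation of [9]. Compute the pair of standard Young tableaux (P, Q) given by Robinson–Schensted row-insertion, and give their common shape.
P = [1, 3, 5, 8] / [2, 4, 7, 9] / [6];  Q = [1, 2, 3, 7] / [4, 5, 8, 9] / [6];  common shape = (4, 4, 1)

Row-insert the values π_1, π_2, … into P one at a time, bumping the leftmost entry strictly greater than the inserted value down to the next row. The recording tableau Q records, in position (i, j), the step at which that cell was added to P.
  Insert 2 (step 1): P = [2];  Q = [1]
  Insert 6 (step 2): P = [2, 6];  Q = [1, 2]
  Insert 7 (step 3): P = [2, 6, 7];  Q = [1, 2, 3]
  Insert 1 (step 4): P = [1, 6, 7] / [2];  Q = [1, 2, 3] / [4]
  Insert 4 (step 5): P = [1, 4, 7] / [2, 6];  Q = [1, 2, 3] / [4, 5]
  Insert 3 (step 6): P = [1, 3, 7] / [2, 4] / [6];  Q = [1, 2, 3] / [4, 5] / [6]
  Insert 9 (step 7): P = [1, 3, 7, 9] / [2, 4] / [6];  Q = [1, 2, 3, 7] / [4, 5] / [6]
  Insert 5 (step 8): P = [1, 3, 5, 9] / [2, 4, 7] / [6];  Q = [1, 2, 3, 7] / [4, 5, 8] / [6]
  Insert 8 (step 9): P = [1, 3, 5, 8] / [2, 4, 7, 9] / [6];  Q = [1, 2, 3, 7] / [4, 5, 8, 9] / [6]
Final shape: (4, 4, 1).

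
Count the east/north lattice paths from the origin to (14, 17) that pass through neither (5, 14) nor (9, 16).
Number of paths = 251413035

Inclusion–exclusion. Total paths: C(31, 14) = 265182525. Through P₁: C(19, 5)·C(12, 9) = 2558160. Through P₂: C(25, 9)·C(6, 5) = 12257850. Since P₁ is strictly southwest of P₂, a monotone path through both must visit P₁ then P₂; paths through both = C(19, 5)·C(6, 4)·C(6, 5) = 1046520. Avoid both = 265182525 − 2558160 − 12257850 + 1046520 = 251413035.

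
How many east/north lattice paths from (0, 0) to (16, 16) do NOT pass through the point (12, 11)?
Number of paths = 430718562

Total paths from (0, 0) to (16, 16): C(32, 16) = 601080390. Paths through (12, 11): (paths (0, 0) → (12, 11)) × (paths (12, 11) → (16, 16)) = C(23, 12) · C(9, 4) = 1352078 · 126 = 170361828. Avoidance count = 601080390 − 170361828 = 430718562.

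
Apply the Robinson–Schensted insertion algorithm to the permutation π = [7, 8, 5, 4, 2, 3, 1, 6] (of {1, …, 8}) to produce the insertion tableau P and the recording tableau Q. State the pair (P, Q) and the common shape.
P = [1, 3, 6] / [2, 8] / [4] / [5] / [7];  Q = [1, 2, 8] / [3, 6] / [4] / [5] / [7];  common shape = (3, 2, 1, 1, 1)

Row-insert the values π_1, π_2, … into P one at a time, bumping the leftmost entry strictly greater than the inserted value down to the next row. The recording tableau Q records, in position (i, j), the step at which that cell was added to P.
  Insert 7 (step 1): P = [7];  Q = [1]
  Insert 8 (step 2): P = [7, 8];  Q = [1, 2]
  Insert 5 (step 3): P = [5, 8] / [7];  Q = [1, 2] / [3]
  Insert 4 (step 4): P = [4, 8] / [5] / [7];  Q = [1, 2] / [3] / [4]
  Insert 2 (step 5): P = [2, 8] / [4] / [5] / [7];  Q = [1, 2] / [3] / [4] / [5]
  Insert 3 (step 6): P = [2, 3] / [4, 8] / [5] / [7];  Q = [1, 2] / [3, 6] / [4] / [5]
  Insert 1 (step 7): P = [1, 3] / [2, 8] / [4] / [5] / [7];  Q = [1, 2] / [3, 6] / [4] / [5] / [7]
  Insert 6 (step 8): P = [1, 3, 6] / [2, 8] / [4] / [5] / [7];  Q = [1, 2, 8] / [3, 6] / [4] / [5] / [7]
Final shape: (3, 2, 1, 1, 1).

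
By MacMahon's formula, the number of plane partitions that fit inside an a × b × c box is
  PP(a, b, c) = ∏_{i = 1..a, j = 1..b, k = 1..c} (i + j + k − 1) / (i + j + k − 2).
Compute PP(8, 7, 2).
PP(8, 7, 2) = 9202050

Evaluate the triple product over i = 1..8, j = 1..7, k = 1..2. The factors are (2/1) · (3/2) · (3/2) · (4/3) · (4/3) · (5/4) · (5/4) · (6/5) · … (112 factors total). The numerators and denominators telescope so the product is an integer; carrying out the multiplication exactly gives PP(8, 7, 2) = 9202050.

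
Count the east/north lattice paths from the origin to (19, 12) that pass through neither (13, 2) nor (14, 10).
Number of paths = 99113154

Inclusion–exclusion. Total paths: C(31, 19) = 141120525. Through P₁: C(15, 13)·C(16, 6) = 840840. Through P₂: C(24, 14)·C(7, 5) = 41186376. Since P₁ is strictly southwest of P₂, a monotone path through both must visit P₁ then P₂; paths through both = C(15, 13)·C(9, 1)·C(7, 5) = 19845. Avoid both = 141120525 − 840840 − 41186376 + 19845 = 99113154.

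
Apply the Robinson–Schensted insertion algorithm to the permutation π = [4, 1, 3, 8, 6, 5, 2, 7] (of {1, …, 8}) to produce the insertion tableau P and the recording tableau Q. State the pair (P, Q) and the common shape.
P = [1, 2, 5, 7] / [3, 6] / [4] / [8];  Q = [1, 3, 4, 8] / [2, 5] / [6] / [7];  common shape = (4, 2, 1, 1)

Row-insert the values π_1, π_2, … into P one at a time, bumping the leftmost entry strictly greater than the inserted value down to the next row. The recording tableau Q records, in position (i, j), the step at which that cell was added to P.
  Insert 4 (step 1): P = [4];  Q = [1]
  Insert 1 (step 2): P = [1] / [4];  Q = [1] / [2]
  Insert 3 (step 3): P = [1, 3] / [4];  Q = [1, 3] / [2]
  Insert 8 (step 4): P = [1, 3, 8] / [4];  Q = [1, 3, 4] / [2]
  Insert 6 (step 5): P = [1, 3, 6] / [4, 8];  Q = [1, 3, 4] / [2, 5]
  Insert 5 (step 6): P = [1, 3, 5] / [4, 6] / [8];  Q = [1, 3, 4] / [2, 5] / [6]
  Insert 2 (step 7): P = [1, 2, 5] / [3, 6] / [4] / [8];  Q = [1, 3, 4] / [2, 5] / [6] / [7]
  Insert 7 (step 8): P = [1, 2, 5, 7] / [3, 6] / [4] / [8];  Q = [1, 3, 4, 8] / [2, 5] / [6] / [7]
Final shape: (4, 2, 1, 1).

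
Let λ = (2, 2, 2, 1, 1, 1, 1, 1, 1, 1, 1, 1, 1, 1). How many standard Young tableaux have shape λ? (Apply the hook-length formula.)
# SYT of shape (2, 2, 2, 1, 1, 1, 1, 1, 1, 1, 1, 1, 1, 1) = 544

Hook-length formula: f^λ = n! / Π hook(c), product over all cells c of the Young diagram. For λ = (2, 2, 2, 1, 1, 1, 1, 1, 1, 1, 1, 1, 1, 1), n = 17 boxes. Hook lengths by row (left-to-right, top-to-bottom): [15, 3]; [14, 2]; [13, 1]; [11]; [10]; [9]; [8]; [7]; [6]; [5]; [4]; [3]; [2]; [1]. Product of hooks = 653837184000. So f^λ = 17! / 653837184000 = 355687428096000 / 653837184000 = 544.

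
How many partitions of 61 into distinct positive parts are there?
q(61) = 12076

A partition into distinct parts is a strictly decreasing sequence summing to n. The recurrence d(n, m) = d(n, m−1) + d(n−m, m−1) (use part m at most once) with q(n) = d(n, n) gives q(61) = 12076. (Euler's theorem: # distinct-part partitions = # odd-part partitions.)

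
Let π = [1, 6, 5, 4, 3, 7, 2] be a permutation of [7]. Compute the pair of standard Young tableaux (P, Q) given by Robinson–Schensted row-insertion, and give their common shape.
P = [1, 2, 7] / [3] / [4] / [5] / [6];  Q = [1, 2, 6] / [3] / [4] / [5] / [7];  common shape = (3, 1, 1, 1, 1)

Row-insert the values π_1, π_2, … into P one at a time, bumping the leftmost entry strictly greater than the inserted value down to the next row. The recording tableau Q records, in position (i, j), the step at which that cell was added to P.
  Insert 1 (step 1): P = [1];  Q = [1]
  Insert 6 (step 2): P = [1, 6];  Q = [1, 2]
  Insert 5 (step 3): P = [1, 5] / [6];  Q = [1, 2] / [3]
  Insert 4 (step 4): P = [1, 4] / [5] / [6];  Q = [1, 2] / [3] / [4]
  Insert 3 (step 5): P = [1, 3] / [4] / [5] / [6];  Q = [1, 2] / [3] / [4] / [5]
  Insert 7 (step 6): P = [1, 3, 7] / [4] / [5] / [6];  Q = [1, 2, 6] / [3] / [4] / [5]
  Insert 2 (step 7): P = [1, 2, 7] / [3] / [4] / [5] / [6];  Q = [1, 2, 6] / [3] / [4] / [5] / [7]
Final shape: (3, 1, 1, 1, 1).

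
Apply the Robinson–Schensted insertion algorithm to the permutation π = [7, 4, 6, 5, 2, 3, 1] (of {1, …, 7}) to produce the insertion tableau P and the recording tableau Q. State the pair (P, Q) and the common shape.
P = [1, 3] / [2, 5] / [4] / [6] / [7];  Q = [1, 3] / [2, 6] / [4] / [5] / [7];  common shape = (2, 2, 1, 1, 1)

Row-insert the values π_1, π_2, … into P one at a time, bumping the leftmost entry strictly greater than the inserted value down to the next row. The recording tableau Q records, in position (i, j), the step at which that cell was added to P.
  Insert 7 (step 1): P = [7];  Q = [1]
  Insert 4 (step 2): P = [4] / [7];  Q = [1] / [2]
  Insert 6 (step 3): P = [4, 6] / [7];  Q = [1, 3] / [2]
  Insert 5 (step 4): P = [4, 5] / [6] / [7];  Q = [1, 3] / [2] / [4]
  Insert 2 (step 5): P = [2, 5] / [4] / [6] / [7];  Q = [1, 3] / [2] / [4] / [5]
  Insert 3 (step 6): P = [2, 3] / [4, 5] / [6] / [7];  Q = [1, 3] / [2, 6] / [4] / [5]
  Insert 1 (step 7): P = [1, 3] / [2, 5] / [4] / [6] / [7];  Q = [1, 3] / [2, 6] / [4] / [5] / [7]
Final shape: (2, 2, 1, 1, 1).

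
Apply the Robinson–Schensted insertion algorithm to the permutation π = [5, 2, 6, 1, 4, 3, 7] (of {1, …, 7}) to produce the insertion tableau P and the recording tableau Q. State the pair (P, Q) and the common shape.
P = [1, 3, 7] / [2, 4] / [5, 6];  Q = [1, 3, 7] / [2, 5] / [4, 6];  common shape = (3, 2, 2)

Row-insert the values π_1, π_2, … into P one at a time, bumping the leftmost entry strictly greater than the inserted value down to the next row. The recording tableau Q records, in position (i, j), the step at which that cell was added to P.
  Insert 5 (step 1): P = [5];  Q = [1]
  Insert 2 (step 2): P = [2] / [5];  Q = [1] / [2]
  Insert 6 (step 3): P = [2, 6] / [5];  Q = [1, 3] / [2]
  Insert 1 (step 4): P = [1, 6] / [2] / [5];  Q = [1, 3] / [2] / [4]
  Insert 4 (step 5): P = [1, 4] / [2, 6] / [5];  Q = [1, 3] / [2, 5] / [4]
  Insert 3 (step 6): P = [1, 3] / [2, 4] / [5, 6];  Q = [1, 3] / [2, 5] / [4, 6]
  Insert 7 (step 7): P = [1, 3, 7] / [2, 4] / [5, 6];  Q = [1, 3, 7] / [2, 5] / [4, 6]
Final shape: (3, 2, 2).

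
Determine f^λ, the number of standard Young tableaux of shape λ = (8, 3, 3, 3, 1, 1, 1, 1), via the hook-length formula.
# SYT of shape (8, 3, 3, 3, 1, 1, 1, 1) = 181060880

Hook-length formula: f^λ = n! / Π hook(c), product over all cells c of the Young diagram. For λ = (8, 3, 3, 3, 1, 1, 1, 1), n = 21 boxes. Hook lengths by row (left-to-right, top-to-bottom): [15, 10, 9, 5, 4, 3, 2, 1]; [9, 4, 3]; [8, 3, 2]; [7, 2, 1]; [4]; [3]; [2]; [1]. Product of hooks = 282175488000. So f^λ = 21! / 282175488000 = 51090942171709440000 / 282175488000 = 181060880.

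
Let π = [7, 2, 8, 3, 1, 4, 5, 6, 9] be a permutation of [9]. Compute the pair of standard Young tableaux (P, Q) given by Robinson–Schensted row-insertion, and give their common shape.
P = [1, 3, 4, 5, 6, 9] / [2, 8] / [7];  Q = [1, 3, 6, 7, 8, 9] / [2, 4] / [5];  common shape = (6, 2, 1)

Row-insert the values π_1, π_2, … into P one at a time, bumping the leftmost entry strictly greater than the inserted value down to the next row. The recording tableau Q records, in position (i, j), the step at which that cell was added to P.
  Insert 7 (step 1): P = [7];  Q = [1]
  Insert 2 (step 2): P = [2] / [7];  Q = [1] / [2]
  Insert 8 (step 3): P = [2, 8] / [7];  Q = [1, 3] / [2]
  Insert 3 (step 4): P = [2, 3] / [7, 8];  Q = [1, 3] / [2, 4]
  Insert 1 (step 5): P = [1, 3] / [2, 8] / [7];  Q = [1, 3] / [2, 4] / [5]
  Insert 4 (step 6): P = [1, 3, 4] / [2, 8] / [7];  Q = [1, 3, 6] / [2, 4] / [5]
  Insert 5 (step 7): P = [1, 3, 4, 5] / [2, 8] / [7];  Q = [1, 3, 6, 7] / [2, 4] / [5]
  Insert 6 (step 8): P = [1, 3, 4, 5, 6] / [2, 8] / [7];  Q = [1, 3, 6, 7, 8] / [2, 4] / [5]
  Insert 9 (step 9): P = [1, 3, 4, 5, 6, 9] / [2, 8] / [7];  Q = [1, 3, 6, 7, 8, 9] / [2, 4] / [5]
Final shape: (6, 2, 1).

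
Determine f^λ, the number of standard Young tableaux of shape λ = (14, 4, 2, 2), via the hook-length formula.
# SYT of shape (14, 4, 2, 2) = 10138590

Hook-length formula: f^λ = n! / Π hook(c), product over all cells c of the Young diagram. For λ = (14, 4, 2, 2), n = 22 boxes. Hook lengths by row (left-to-right, top-to-bottom): [17, 16, 13, 12, 10, 9, 8, 7, 6, 5, 4, 3, 2, 1]; [6, 5, 2, 1]; [3, 2]; [2, 1]. Product of hooks = 110863613952000. So f^λ = 22! / 110863613952000 = 1124000727777607680000 / 110863613952000 = 10138590.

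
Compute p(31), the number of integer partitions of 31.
p(31) = 6842

Compute p(n) via the recurrence p(n, m) = p(n, m−1) + p(n−m, m), where p(n, m) counts partitions of n with all parts ≤ m and p(n) = p(n, n). The base cases are p(0, m) = 1 and p(n, 0) = 0 for n > 0. Filling the table yields p(31) = 6842. (Euler's pentagonal recurrence is an alternative.)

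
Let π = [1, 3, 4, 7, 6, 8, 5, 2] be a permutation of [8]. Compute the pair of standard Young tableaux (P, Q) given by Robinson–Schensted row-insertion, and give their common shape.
P = [1, 2, 4, 5, 8] / [3] / [6] / [7];  Q = [1, 2, 3, 4, 6] / [5] / [7] / [8];  common shape = (5, 1, 1, 1)

Row-insert the values π_1, π_2, … into P one at a time, bumping the leftmost entry strictly greater than the inserted value down to the next row. The recording tableau Q records, in position (i, j), the step at which that cell was added to P.
  Insert 1 (step 1): P = [1];  Q = [1]
  Insert 3 (step 2): P = [1, 3];  Q = [1, 2]
  Insert 4 (step 3): P = [1, 3, 4];  Q = [1, 2, 3]
  Insert 7 (step 4): P = [1, 3, 4, 7];  Q = [1, 2, 3, 4]
  Insert 6 (step 5): P = [1, 3, 4, 6] / [7];  Q = [1, 2, 3, 4] / [5]
  Insert 8 (step 6): P = [1, 3, 4, 6, 8] / [7];  Q = [1, 2, 3, 4, 6] / [5]
  Insert 5 (step 7): P = [1, 3, 4, 5, 8] / [6] / [7];  Q = [1, 2, 3, 4, 6] / [5] / [7]
  Insert 2 (step 8): P = [1, 2, 4, 5, 8] / [3] / [6] / [7];  Q = [1, 2, 3, 4, 6] / [5] / [7] / [8]
Final shape: (5, 1, 1, 1).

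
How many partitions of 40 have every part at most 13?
p(40, parts ≤ 13) = 25971

Use the recurrence p(n, m) = p(n, m−1) + p(n−m, m): either the largest part is < m (count p(n, m−1)) or the largest part is exactly m (remove one copy of m, count p(n−m, m)). With p(0, ·) = 1 this gives p(40, parts ≤ 13) = 25971. (By conjugating Young diagrams, this also counts partitions of 40 into at most 13 parts.)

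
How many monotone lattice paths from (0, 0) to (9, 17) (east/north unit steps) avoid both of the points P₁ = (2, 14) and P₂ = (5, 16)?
Number of paths = 3014405

Inclusion–exclusion. Total paths: C(26, 9) = 3124550. Through P₁: C(16, 2)·C(10, 7) = 14400. Through P₂: C(21, 5)·C(5, 4) = 101745. Since P₁ is strictly southwest of P₂, a monotone path through both must visit P₁ then P₂; paths through both = C(16, 2)·C(5, 3)·C(5, 4) = 6000. Avoid both = 3124550 − 14400 − 101745 + 6000 = 3014405.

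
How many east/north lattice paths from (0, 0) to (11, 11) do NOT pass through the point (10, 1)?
Number of paths = 705311

Total paths from (0, 0) to (11, 11): C(22, 11) = 705432. Paths through (10, 1): (paths (0, 0) → (10, 1)) × (paths (10, 1) → (11, 11)) = C(11, 10) · C(11, 1) = 11 · 11 = 121. Avoidance count = 705432 − 121 = 705311.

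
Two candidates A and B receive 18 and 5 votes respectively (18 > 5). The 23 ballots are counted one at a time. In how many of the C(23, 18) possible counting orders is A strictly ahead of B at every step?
Strict-lead orderings = 19019

Total orderings of the 23 votes with 18 for A: C(23, 18) = 33649. By the Bertrand ballot formula (Cycle Lemma / reflection principle), the number of orderings in which A is strictly ahead of B throughout is (p − q)/(p + q) · C(p + q, p) = (18 − 5)/(18 + 5) · 33649 = 19019.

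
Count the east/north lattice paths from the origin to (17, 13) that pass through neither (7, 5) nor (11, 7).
Number of paths = 66675258

Inclusion–exclusion. Total paths: C(30, 17) = 119759850. Through P₁: C(12, 7)·C(18, 10) = 34656336. Through P₂: C(18, 11)·C(12, 6) = 29405376. Since P₁ is strictly southwest of P₂, a monotone path through both must visit P₁ then P₂; paths through both = C(12, 7)·C(6, 4)·C(12, 6) = 10977120. Avoid both = 119759850 − 34656336 − 29405376 + 10977120 = 66675258.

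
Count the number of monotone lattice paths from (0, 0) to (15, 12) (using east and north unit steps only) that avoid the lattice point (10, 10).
Number of paths = 13503984

Total paths from (0, 0) to (15, 12): C(27, 15) = 17383860. Paths through (10, 10): (paths (0, 0) → (10, 10)) × (paths (10, 10) → (15, 12)) = C(20, 10) · C(7, 5) = 184756 · 21 = 3879876. Avoidance count = 17383860 − 3879876 = 13503984.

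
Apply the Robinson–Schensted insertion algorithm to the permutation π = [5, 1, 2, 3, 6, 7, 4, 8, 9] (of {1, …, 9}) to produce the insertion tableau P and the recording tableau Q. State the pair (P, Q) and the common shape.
P = [1, 2, 3, 4, 7, 8, 9] / [5, 6];  Q = [1, 3, 4, 5, 6, 8, 9] / [2, 7];  common shape = (7, 2)

Row-insert the values π_1, π_2, … into P one at a time, bumping the leftmost entry strictly greater than the inserted value down to the next row. The recording tableau Q records, in position (i, j), the step at which that cell was added to P.
  Insert 5 (step 1): P = [5];  Q = [1]
  Insert 1 (step 2): P = [1] / [5];  Q = [1] / [2]
  Insert 2 (step 3): P = [1, 2] / [5];  Q = [1, 3] / [2]
  Insert 3 (step 4): P = [1, 2, 3] / [5];  Q = [1, 3, 4] / [2]
  Insert 6 (step 5): P = [1, 2, 3, 6] / [5];  Q = [1, 3, 4, 5] / [2]
  Insert 7 (step 6): P = [1, 2, 3, 6, 7] / [5];  Q = [1, 3, 4, 5, 6] / [2]
  Insert 4 (step 7): P = [1, 2, 3, 4, 7] / [5, 6];  Q = [1, 3, 4, 5, 6] / [2, 7]
  Insert 8 (step 8): P = [1, 2, 3, 4, 7, 8] / [5, 6];  Q = [1, 3, 4, 5, 6, 8] / [2, 7]
  Insert 9 (step 9): P = [1, 2, 3, 4, 7, 8, 9] / [5, 6];  Q = [1, 3, 4, 5, 6, 8, 9] / [2, 7]
Final shape: (7, 2).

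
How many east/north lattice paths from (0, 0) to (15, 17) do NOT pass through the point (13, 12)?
Number of paths = 456516420

Total paths from (0, 0) to (15, 17): C(32, 15) = 565722720. Paths through (13, 12): (paths (0, 0) → (13, 12)) × (paths (13, 12) → (15, 17)) = C(25, 13) · C(7, 2) = 5200300 · 21 = 109206300. Avoidance count = 565722720 − 109206300 = 456516420.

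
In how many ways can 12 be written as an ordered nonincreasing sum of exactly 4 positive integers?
p(12, 4 parts) = 15

Partitions of n into exactly k parts ↔ partitions of n − k into at most k parts (subtract 1 from each part). For n = 12, k = 4, the partitions are: 9+1+1+1, 8+2+1+1, 7+3+1+1, 7+2+2+1, 6+4+1+1, 6+3+2+1, 6+2+2+2, 5+5+1+1, 5+4+2+1, 5+3+3+1, 5+3+2+2, 4+4+3+1, 4+4+2+2, 4+3+3+2, 3+3+3+3. Count = 15.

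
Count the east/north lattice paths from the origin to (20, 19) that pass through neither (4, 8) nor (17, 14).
Number of paths = 48371384025

Inclusion–exclusion. Total paths: C(39, 20) = 68923264410. Through P₁: C(12, 4)·C(27, 16) = 6453758025. Through P₂: C(31, 17)·C(8, 3) = 14850221400. Since P₁ is strictly southwest of P₂, a monotone path through both must visit P₁ then P₂; paths through both = C(12, 4)·C(19, 13)·C(8, 3) = 752099040. Avoid both = 68923264410 − 6453758025 − 14850221400 + 752099040 = 48371384025.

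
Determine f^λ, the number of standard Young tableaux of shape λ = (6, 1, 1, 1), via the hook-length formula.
# SYT of shape (6, 1, 1, 1) = 56

Hook-length formula: f^λ = n! / Π hook(c), product over all cells c of the Young diagram. For λ = (6, 1, 1, 1), n = 9 boxes. Hook lengths by row (left-to-right, top-to-bottom): [9, 5, 4, 3, 2, 1]; [3]; [2]; [1]. Product of hooks = 6480. So f^λ = 9! / 6480 = 362880 / 6480 = 56.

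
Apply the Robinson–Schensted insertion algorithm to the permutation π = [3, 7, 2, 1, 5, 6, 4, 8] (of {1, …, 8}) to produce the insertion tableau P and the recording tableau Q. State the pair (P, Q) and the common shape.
P = [1, 4, 6, 8] / [2, 5] / [3, 7];  Q = [1, 2, 6, 8] / [3, 5] / [4, 7];  common shape = (4, 2, 2)

Row-insert the values π_1, π_2, … into P one at a time, bumping the leftmost entry strictly greater than the inserted value down to the next row. The recording tableau Q records, in position (i, j), the step at which that cell was added to P.
  Insert 3 (step 1): P = [3];  Q = [1]
  Insert 7 (step 2): P = [3, 7];  Q = [1, 2]
  Insert 2 (step 3): P = [2, 7] / [3];  Q = [1, 2] / [3]
  Insert 1 (step 4): P = [1, 7] / [2] / [3];  Q = [1, 2] / [3] / [4]
  Insert 5 (step 5): P = [1, 5] / [2, 7] / [3];  Q = [1, 2] / [3, 5] / [4]
  Insert 6 (step 6): P = [1, 5, 6] / [2, 7] / [3];  Q = [1, 2, 6] / [3, 5] / [4]
  Insert 4 (step 7): P = [1, 4, 6] / [2, 5] / [3, 7];  Q = [1, 2, 6] / [3, 5] / [4, 7]
  Insert 8 (step 8): P = [1, 4, 6, 8] / [2, 5] / [3, 7];  Q = [1, 2, 6, 8] / [3, 5] / [4, 7]
Final shape: (4, 2, 2).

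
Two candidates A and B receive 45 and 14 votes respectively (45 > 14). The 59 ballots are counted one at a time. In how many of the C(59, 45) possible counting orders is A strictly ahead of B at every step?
Strict-lead orderings = 6987359173620

Total orderings of the 59 votes with 45 for A: C(59, 45) = 13298522298180. By the Bertrand ballot formula (Cycle Lemma / reflection principle), the number of orderings in which A is strictly ahead of B throughout is (p − q)/(p + q) · C(p + q, p) = (45 − 14)/(45 + 14) · 13298522298180 = 6987359173620.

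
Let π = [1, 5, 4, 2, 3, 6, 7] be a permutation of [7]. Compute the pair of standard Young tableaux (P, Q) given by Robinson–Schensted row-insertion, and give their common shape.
P = [1, 2, 3, 6, 7] / [4] / [5];  Q = [1, 2, 5, 6, 7] / [3] / [4];  common shape = (5, 1, 1)

Row-insert the values π_1, π_2, … into P one at a time, bumping the leftmost entry strictly greater than the inserted value down to the next row. The recording tableau Q records, in position (i, j), the step at which that cell was added to P.
  Insert 1 (step 1): P = [1];  Q = [1]
  Insert 5 (step 2): P = [1, 5];  Q = [1, 2]
  Insert 4 (step 3): P = [1, 4] / [5];  Q = [1, 2] / [3]
  Insert 2 (step 4): P = [1, 2] / [4] / [5];  Q = [1, 2] / [3] / [4]
  Insert 3 (step 5): P = [1, 2, 3] / [4] / [5];  Q = [1, 2, 5] / [3] / [4]
  Insert 6 (step 6): P = [1, 2, 3, 6] / [4] / [5];  Q = [1, 2, 5, 6] / [3] / [4]
  Insert 7 (step 7): P = [1, 2, 3, 6, 7] / [4] / [5];  Q = [1, 2, 5, 6, 7] / [3] / [4]
Final shape: (5, 1, 1).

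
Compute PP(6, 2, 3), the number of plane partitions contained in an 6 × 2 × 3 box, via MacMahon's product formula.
PP(6, 2, 3) = 2520

Evaluate the triple product over i = 1..6, j = 1..2, k = 1..3. The factors are (2/1) · (3/2) · (4/3) · (3/2) · (4/3) · (5/4) · (3/2) · (4/3) · … (36 factors total). The numerators and denominators telescope so the product is an integer; carrying out the multiplication exactly gives PP(6, 2, 3) = 2520.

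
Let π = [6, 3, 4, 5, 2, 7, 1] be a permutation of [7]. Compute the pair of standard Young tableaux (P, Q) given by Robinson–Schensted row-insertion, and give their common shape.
P = [1, 4, 5, 7] / [2] / [3] / [6];  Q = [1, 3, 4, 6] / [2] / [5] / [7];  common shape = (4, 1, 1, 1)

Row-insert the values π_1, π_2, … into P one at a time, bumping the leftmost entry strictly greater than the inserted value down to the next row. The recording tableau Q records, in position (i, j), the step at which that cell was added to P.
  Insert 6 (step 1): P = [6];  Q = [1]
  Insert 3 (step 2): P = [3] / [6];  Q = [1] / [2]
  Insert 4 (step 3): P = [3, 4] / [6];  Q = [1, 3] / [2]
  Insert 5 (step 4): P = [3, 4, 5] / [6];  Q = [1, 3, 4] / [2]
  Insert 2 (step 5): P = [2, 4, 5] / [3] / [6];  Q = [1, 3, 4] / [2] / [5]
  Insert 7 (step 6): P = [2, 4, 5, 7] / [3] / [6];  Q = [1, 3, 4, 6] / [2] / [5]
  Insert 1 (step 7): P = [1, 4, 5, 7] / [2] / [3] / [6];  Q = [1, 3, 4, 6] / [2] / [5] / [7]
Final shape: (4, 1, 1, 1).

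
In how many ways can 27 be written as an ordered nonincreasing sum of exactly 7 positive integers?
p(27, 7 parts) = 364

Partitions of n into exactly k parts are in bijection with partitions of n − k into at most k parts (subtract 1 from each part). So p(27, exactly 7) = p(20, parts ≤ 7). Computing via the recurrence p(m, j) = p(m, j−1) + p(m−j, j) gives 364.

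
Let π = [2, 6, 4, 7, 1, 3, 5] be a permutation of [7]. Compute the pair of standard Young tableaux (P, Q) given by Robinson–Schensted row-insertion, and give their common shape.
P = [1, 3, 5] / [2, 4, 7] / [6];  Q = [1, 2, 4] / [3, 6, 7] / [5];  common shape = (3, 3, 1)

Row-insert the values π_1, π_2, … into P one at a time, bumping the leftmost entry strictly greater than the inserted value down to the next row. The recording tableau Q records, in position (i, j), the step at which that cell was added to P.
  Insert 2 (step 1): P = [2];  Q = [1]
  Insert 6 (step 2): P = [2, 6];  Q = [1, 2]
  Insert 4 (step 3): P = [2, 4] / [6];  Q = [1, 2] / [3]
  Insert 7 (step 4): P = [2, 4, 7] / [6];  Q = [1, 2, 4] / [3]
  Insert 1 (step 5): P = [1, 4, 7] / [2] / [6];  Q = [1, 2, 4] / [3] / [5]
  Insert 3 (step 6): P = [1, 3, 7] / [2, 4] / [6];  Q = [1, 2, 4] / [3, 6] / [5]
  Insert 5 (step 7): P = [1, 3, 5] / [2, 4, 7] / [6];  Q = [1, 2, 4] / [3, 6, 7] / [5]
Final shape: (3, 3, 1).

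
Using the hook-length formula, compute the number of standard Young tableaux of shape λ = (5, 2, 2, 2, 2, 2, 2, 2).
# SYT of shape (5, 2, 2, 2, 2, 2, 2, 2) = 755820

Hook-length formula: f^λ = n! / Π hook(c), product over all cells c of the Young diagram. For λ = (5, 2, 2, 2, 2, 2, 2, 2), n = 19 boxes. Hook lengths by row (left-to-right, top-to-bottom): [12, 11, 3, 2, 1]; [8, 7]; [7, 6]; [6, 5]; [5, 4]; [4, 3]; [3, 2]; [2, 1]. Product of hooks = 160944537600. So f^λ = 19! / 160944537600 = 121645100408832000 / 160944537600 = 755820.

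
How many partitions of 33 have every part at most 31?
p(33, parts ≤ 31) = 10141

Use the recurrence p(n, m) = p(n, m−1) + p(n−m, m): either the largest part is < m (count p(n, m−1)) or the largest part is exactly m (remove one copy of m, count p(n−m, m)). With p(0, ·) = 1 this gives p(33, parts ≤ 31) = 10141. (By conjugating Young diagrams, this also counts partitions of 33 into at most 31 parts.)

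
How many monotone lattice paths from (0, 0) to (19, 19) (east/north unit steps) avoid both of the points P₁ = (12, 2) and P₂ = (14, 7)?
Number of paths = 34606052964

Inclusion–exclusion. Total paths: C(38, 19) = 35345263800. Through P₁: C(14, 12)·C(24, 7) = 31495464. Through P₂: C(21, 14)·C(17, 5) = 719540640. Since P₁ is strictly southwest of P₂, a monotone path through both must visit P₁ then P₂; paths through both = C(14, 12)·C(7, 2)·C(17, 5) = 11825268. Avoid both = 35345263800 − 31495464 − 719540640 + 11825268 = 34606052964.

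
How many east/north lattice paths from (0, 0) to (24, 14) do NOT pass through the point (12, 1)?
Number of paths = 9601950200

Total paths from (0, 0) to (24, 14): C(38, 24) = 9669554100. Paths through (12, 1): (paths (0, 0) → (12, 1)) × (paths (12, 1) → (24, 14)) = C(13, 12) · C(25, 12) = 13 · 5200300 = 67603900. Avoidance count = 9669554100 − 67603900 = 9601950200.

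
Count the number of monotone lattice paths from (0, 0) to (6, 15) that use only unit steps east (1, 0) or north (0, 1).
Number of paths = 54264

A monotone lattice path from (0, 0) to (6, 15) consists of 6 east steps and 15 north steps in some order, so it is determined by which 6 of the 21 steps are east. The count is C(21, 6) = 54264.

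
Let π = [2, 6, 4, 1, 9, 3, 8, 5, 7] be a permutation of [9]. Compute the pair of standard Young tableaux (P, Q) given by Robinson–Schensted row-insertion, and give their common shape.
P = [1, 3, 5, 7] / [2, 4, 8] / [6, 9];  Q = [1, 2, 5, 9] / [3, 6, 7] / [4, 8];  common shape = (4, 3, 2)

Row-insert the values π_1, π_2, … into P one at a time, bumping the leftmost entry strictly greater than the inserted value down to the next row. The recording tableau Q records, in position (i, j), the step at which that cell was added to P.
  Insert 2 (step 1): P = [2];  Q = [1]
  Insert 6 (step 2): P = [2, 6];  Q = [1, 2]
  Insert 4 (step 3): P = [2, 4] / [6];  Q = [1, 2] / [3]
  Insert 1 (step 4): P = [1, 4] / [2] / [6];  Q = [1, 2] / [3] / [4]
  Insert 9 (step 5): P = [1, 4, 9] / [2] / [6];  Q = [1, 2, 5] / [3] / [4]
  Insert 3 (step 6): P = [1, 3, 9] / [2, 4] / [6];  Q = [1, 2, 5] / [3, 6] / [4]
  Insert 8 (step 7): P = [1, 3, 8] / [2, 4, 9] / [6];  Q = [1, 2, 5] / [3, 6, 7] / [4]
  Insert 5 (step 8): P = [1, 3, 5] / [2, 4, 8] / [6, 9];  Q = [1, 2, 5] / [3, 6, 7] / [4, 8]
  Insert 7 (step 9): P = [1, 3, 5, 7] / [2, 4, 8] / [6, 9];  Q = [1, 2, 5, 9] / [3, 6, 7] / [4, 8]
Final shape: (4, 3, 2).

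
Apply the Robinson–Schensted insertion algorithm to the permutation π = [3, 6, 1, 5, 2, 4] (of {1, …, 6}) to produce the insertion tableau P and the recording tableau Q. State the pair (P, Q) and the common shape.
P = [1, 2, 4] / [3, 5] / [6];  Q = [1, 2, 6] / [3, 4] / [5];  common shape = (3, 2, 1)

Row-insert the values π_1, π_2, … into P one at a time, bumping the leftmost entry strictly greater than the inserted value down to the next row. The recording tableau Q records, in position (i, j), the step at which that cell was added to P.
  Insert 3 (step 1): P = [3];  Q = [1]
  Insert 6 (step 2): P = [3, 6];  Q = [1, 2]
  Insert 1 (step 3): P = [1, 6] / [3];  Q = [1, 2] / [3]
  Insert 5 (step 4): P = [1, 5] / [3, 6];  Q = [1, 2] / [3, 4]
  Insert 2 (step 5): P = [1, 2] / [3, 5] / [6];  Q = [1, 2] / [3, 4] / [5]
  Insert 4 (step 6): P = [1, 2, 4] / [3, 5] / [6];  Q = [1, 2, 6] / [3, 4] / [5]
Final shape: (3, 2, 1).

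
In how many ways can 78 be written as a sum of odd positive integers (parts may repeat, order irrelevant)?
p_odd(78) = 64234

Enumerate partitions using only odd parts via the recurrence o(n, m) = o(n, m−2) + o(n−m, m) over odd m, starting from the largest odd part ≤ n. This gives p_odd(78) = 64234. (Euler's theorem: equals the count of distinct-part partitions.)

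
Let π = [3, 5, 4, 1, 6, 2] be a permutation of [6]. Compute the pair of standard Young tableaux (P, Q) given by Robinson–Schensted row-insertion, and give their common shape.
P = [1, 2, 6] / [3, 4] / [5];  Q = [1, 2, 5] / [3, 6] / [4];  common shape = (3, 2, 1)

Row-insert the values π_1, π_2, … into P one at a time, bumping the leftmost entry strictly greater than the inserted value down to the next row. The recording tableau Q records, in position (i, j), the step at which that cell was added to P.
  Insert 3 (step 1): P = [3];  Q = [1]
  Insert 5 (step 2): P = [3, 5];  Q = [1, 2]
  Insert 4 (step 3): P = [3, 4] / [5];  Q = [1, 2] / [3]
  Insert 1 (step 4): P = [1, 4] / [3] / [5];  Q = [1, 2] / [3] / [4]
  Insert 6 (step 5): P = [1, 4, 6] / [3] / [5];  Q = [1, 2, 5] / [3] / [4]
  Insert 2 (step 6): P = [1, 2, 6] / [3, 4] / [5];  Q = [1, 2, 5] / [3, 6] / [4]
Final shape: (3, 2, 1).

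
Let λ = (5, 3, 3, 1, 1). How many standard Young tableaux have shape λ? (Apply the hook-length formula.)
# SYT of shape (5, 3, 3, 1, 1) = 16016

Hook-length formula: f^λ = n! / Π hook(c), product over all cells c of the Young diagram. For λ = (5, 3, 3, 1, 1), n = 13 boxes. Hook lengths by row (left-to-right, top-to-bottom): [9, 6, 5, 2, 1]; [6, 3, 2]; [5, 2, 1]; [2]; [1]. Product of hooks = 388800. So f^λ = 13! / 388800 = 6227020800 / 388800 = 16016.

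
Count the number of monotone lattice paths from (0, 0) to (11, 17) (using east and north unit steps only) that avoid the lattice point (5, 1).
Number of paths = 21026502

Total paths from (0, 0) to (11, 17): C(28, 11) = 21474180. Paths through (5, 1): (paths (0, 0) → (5, 1)) × (paths (5, 1) → (11, 17)) = C(6, 5) · C(22, 6) = 6 · 74613 = 447678. Avoidance count = 21474180 − 447678 = 21026502.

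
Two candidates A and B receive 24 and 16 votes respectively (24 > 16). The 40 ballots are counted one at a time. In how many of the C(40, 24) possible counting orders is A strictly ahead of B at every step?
Strict-lead orderings = 12570420330

Total orderings of the 40 votes with 24 for A: C(40, 24) = 62852101650. By the Bertrand ballot formula (Cycle Lemma / reflection principle), the number of orderings in which A is strictly ahead of B throughout is (p − q)/(p + q) · C(p + q, p) = (24 − 16)/(24 + 16) · 62852101650 = 12570420330.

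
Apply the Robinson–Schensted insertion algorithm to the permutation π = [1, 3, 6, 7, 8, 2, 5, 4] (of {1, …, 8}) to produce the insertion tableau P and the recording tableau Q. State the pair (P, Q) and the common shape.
P = [1, 2, 4, 7, 8] / [3, 5] / [6];  Q = [1, 2, 3, 4, 5] / [6, 7] / [8];  common shape = (5, 2, 1)

Row-insert the values π_1, π_2, … into P one at a time, bumping the leftmost entry strictly greater than the inserted value down to the next row. The recording tableau Q records, in position (i, j), the step at which that cell was added to P.
  Insert 1 (step 1): P = [1];  Q = [1]
  Insert 3 (step 2): P = [1, 3];  Q = [1, 2]
  Insert 6 (step 3): P = [1, 3, 6];  Q = [1, 2, 3]
  Insert 7 (step 4): P = [1, 3, 6, 7];  Q = [1, 2, 3, 4]
  Insert 8 (step 5): P = [1, 3, 6, 7, 8];  Q = [1, 2, 3, 4, 5]
  Insert 2 (step 6): P = [1, 2, 6, 7, 8] / [3];  Q = [1, 2, 3, 4, 5] / [6]
  Insert 5 (step 7): P = [1, 2, 5, 7, 8] / [3, 6];  Q = [1, 2, 3, 4, 5] / [6, 7]
  Insert 4 (step 8): P = [1, 2, 4, 7, 8] / [3, 5] / [6];  Q = [1, 2, 3, 4, 5] / [6, 7] / [8]
Final shape: (5, 2, 1).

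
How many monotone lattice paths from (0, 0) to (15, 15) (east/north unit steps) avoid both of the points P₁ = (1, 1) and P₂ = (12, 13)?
Number of paths = 49922880

Inclusion–exclusion. Total paths: C(30, 15) = 155117520. Through P₁: C(2, 1)·C(28, 14) = 80233200. Through P₂: C(25, 12)·C(5, 3) = 52003000. Since P₁ is strictly southwest of P₂, a monotone path through both must visit P₁ then P₂; paths through both = C(2, 1)·C(23, 11)·C(5, 3) = 27041560. Avoid both = 155117520 − 80233200 − 52003000 + 27041560 = 49922880.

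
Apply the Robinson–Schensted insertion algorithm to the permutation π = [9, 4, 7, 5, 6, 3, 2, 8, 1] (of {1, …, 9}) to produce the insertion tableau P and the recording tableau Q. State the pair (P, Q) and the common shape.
P = [1, 5, 6, 8] / [2] / [3] / [4] / [7] / [9];  Q = [1, 3, 5, 8] / [2] / [4] / [6] / [7] / [9];  common shape = (4, 1, 1, 1, 1, 1)

Row-insert the values π_1, π_2, … into P one at a time, bumping the leftmost entry strictly greater than the inserted value down to the next row. The recording tableau Q records, in position (i, j), the step at which that cell was added to P.
  Insert 9 (step 1): P = [9];  Q = [1]
  Insert 4 (step 2): P = [4] / [9];  Q = [1] / [2]
  Insert 7 (step 3): P = [4, 7] / [9];  Q = [1, 3] / [2]
  Insert 5 (step 4): P = [4, 5] / [7] / [9];  Q = [1, 3] / [2] / [4]
  Insert 6 (step 5): P = [4, 5, 6] / [7] / [9];  Q = [1, 3, 5] / [2] / [4]
  Insert 3 (step 6): P = [3, 5, 6] / [4] / [7] / [9];  Q = [1, 3, 5] / [2] / [4] / [6]
  Insert 2 (step 7): P = [2, 5, 6] / [3] / [4] / [7] / [9];  Q = [1, 3, 5] / [2] / [4] / [6] / [7]
  Insert 8 (step 8): P = [2, 5, 6, 8] / [3] / [4] / [7] / [9];  Q = [1, 3, 5, 8] / [2] / [4] / [6] / [7]
  Insert 1 (step 9): P = [1, 5, 6, 8] / [2] / [3] / [4] / [7] / [9];  Q = [1, 3, 5, 8] / [2] / [4] / [6] / [7] / [9]
Final shape: (4, 1, 1, 1, 1, 1).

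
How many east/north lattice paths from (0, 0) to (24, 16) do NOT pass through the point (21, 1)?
Number of paths = 62852083698

Total paths from (0, 0) to (24, 16): C(40, 24) = 62852101650. Paths through (21, 1): (paths (0, 0) → (21, 1)) × (paths (21, 1) → (24, 16)) = C(22, 21) · C(18, 3) = 22 · 816 = 17952. Avoidance count = 62852101650 − 17952 = 62852083698.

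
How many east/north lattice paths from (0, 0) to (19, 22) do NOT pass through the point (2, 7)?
Number of paths = 224296652280

Total paths from (0, 0) to (19, 22): C(41, 19) = 244662670200. Paths through (2, 7): (paths (0, 0) → (2, 7)) × (paths (2, 7) → (19, 22)) = C(9, 2) · C(32, 17) = 36 · 565722720 = 20366017920. Avoidance count = 244662670200 − 20366017920 = 224296652280.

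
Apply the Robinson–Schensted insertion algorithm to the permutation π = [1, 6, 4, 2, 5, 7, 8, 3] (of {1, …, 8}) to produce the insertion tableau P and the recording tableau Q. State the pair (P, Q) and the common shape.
P = [1, 2, 3, 7, 8] / [4, 5] / [6];  Q = [1, 2, 5, 6, 7] / [3, 8] / [4];  common shape = (5, 2, 1)

Row-insert the values π_1, π_2, … into P one at a time, bumping the leftmost entry strictly greater than the inserted value down to the next row. The recording tableau Q records, in position (i, j), the step at which that cell was added to P.
  Insert 1 (step 1): P = [1];  Q = [1]
  Insert 6 (step 2): P = [1, 6];  Q = [1, 2]
  Insert 4 (step 3): P = [1, 4] / [6];  Q = [1, 2] / [3]
  Insert 2 (step 4): P = [1, 2] / [4] / [6];  Q = [1, 2] / [3] / [4]
  Insert 5 (step 5): P = [1, 2, 5] / [4] / [6];  Q = [1, 2, 5] / [3] / [4]
  Insert 7 (step 6): P = [1, 2, 5, 7] / [4] / [6];  Q = [1, 2, 5, 6] / [3] / [4]
  Insert 8 (step 7): P = [1, 2, 5, 7, 8] / [4] / [6];  Q = [1, 2, 5, 6, 7] / [3] / [4]
  Insert 3 (step 8): P = [1, 2, 3, 7, 8] / [4, 5] / [6];  Q = [1, 2, 5, 6, 7] / [3, 8] / [4]
Final shape: (5, 2, 1).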